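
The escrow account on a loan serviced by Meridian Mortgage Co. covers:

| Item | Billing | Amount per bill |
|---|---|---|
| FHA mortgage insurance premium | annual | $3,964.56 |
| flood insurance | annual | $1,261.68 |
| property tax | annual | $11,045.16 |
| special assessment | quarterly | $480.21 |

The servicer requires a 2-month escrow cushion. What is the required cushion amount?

$3,032.04

FHA mortgage insurance premium: $3,964.56 annually
Flood insurance: $1,261.68 annually
Property tax: $11,045.16 annually
Special assessment: $480.21 × 4 = $1,920.84 annually
Combined annual = $3,964.56 + $1,261.68 + $11,045.16 + $1,920.84 = $18,192.24
Monthly = $18,192.24 ÷ 12 = $1,516.02
Required cushion = 2 × $1,516.02 = $3,032.04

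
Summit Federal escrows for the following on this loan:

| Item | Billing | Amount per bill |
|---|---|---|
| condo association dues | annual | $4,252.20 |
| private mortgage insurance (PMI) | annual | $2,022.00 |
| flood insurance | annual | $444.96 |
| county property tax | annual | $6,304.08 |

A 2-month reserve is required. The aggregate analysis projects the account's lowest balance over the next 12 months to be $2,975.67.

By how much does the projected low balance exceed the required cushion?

$805.13

Condo association dues = $4,252.20 annually
Private mortgage insurance (PMI) = $2,022.00 annually
Flood insurance = $444.96 annually
County property tax = $6,304.08 annually
Yearly total = $4,252.20 + $2,022.00 + $444.96 + $6,304.08 = $13,023.24
Base monthly escrow = $13,023.24 / 12 = $1,085.27
Required reserve = 2 × $1,085.27 = $2,170.54
Excess over cushion: $2,975.67 − $2,170.54 = $805.13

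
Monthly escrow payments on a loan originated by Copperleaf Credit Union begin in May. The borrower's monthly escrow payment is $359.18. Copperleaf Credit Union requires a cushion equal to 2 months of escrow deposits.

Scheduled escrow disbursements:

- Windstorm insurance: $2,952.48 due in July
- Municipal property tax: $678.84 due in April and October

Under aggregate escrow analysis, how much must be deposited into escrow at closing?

Cushion = 2 × $359.18 = $718.36
Trial balance (start $0, +$359.18 each month, − disbursements):
  May: +$359.18 → $359.18
  Jun: +$359.18 → $718.36
  Jul: +$359.18 − $2,952.48 → -$1,874.94
  Aug: +$359.18 → -$1,515.76
  Sep: +$359.18 → -$1,156.58
  Oct: +$359.18 − $678.84 → -$1,476.24
  Nov: +$359.18 → -$1,117.06
  Dec: +$359.18 → -$757.88
  Jan: +$359.18 → -$398.70
  Feb: +$359.18 → -$39.52
  Mar: +$359.18 → $319.66
  Apr: +$359.18 − $678.84 → $0.00
Lowest trial balance = -$1,874.94 (Jul)
Initial deposit = cushion − low point = $718.36 − (-$1,874.94) = $2,593.30

$2,593.30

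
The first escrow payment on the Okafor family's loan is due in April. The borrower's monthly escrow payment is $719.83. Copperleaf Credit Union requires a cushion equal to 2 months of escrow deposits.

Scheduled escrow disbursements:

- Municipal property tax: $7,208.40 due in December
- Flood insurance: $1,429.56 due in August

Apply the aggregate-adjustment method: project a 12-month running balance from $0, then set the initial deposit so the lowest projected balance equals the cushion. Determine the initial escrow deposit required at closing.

Cushion = 2 × $719.83 = $1,439.66
Trial balance (start $0, +$719.83 each month, − disbursements):
  Apr: +$719.83 → $719.83
  May: +$719.83 → $1,439.66
  Jun: +$719.83 → $2,159.49
  Jul: +$719.83 → $2,879.32
  Aug: +$719.83 − $1,429.56 → $2,169.59
  Sep: +$719.83 → $2,889.42
  Oct: +$719.83 → $3,609.25
  Nov: +$719.83 → $4,329.08
  Dec: +$719.83 − $7,208.40 → -$2,159.49
  Jan: +$719.83 → -$1,439.66
  Feb: +$719.83 → -$719.83
  Mar: +$719.83 → $0.00
Lowest trial balance = -$2,159.49 (Dec)
Initial deposit = cushion − low point = $1,439.66 − (-$2,159.49) = $3,599.15

$3,599.15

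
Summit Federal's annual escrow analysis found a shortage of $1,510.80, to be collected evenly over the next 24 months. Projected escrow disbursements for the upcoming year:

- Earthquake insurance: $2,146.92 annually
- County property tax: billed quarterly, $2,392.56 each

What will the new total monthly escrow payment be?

Earthquake insurance = $2,146.92/yr
County property tax = $2,392.56 × 4 = $9,570.24/yr
Combined annual = $11,717.16
Monthly escrow = $11,717.16 ÷ 12 = $976.43
Monthly shortage recovery: $1,510.80 / 24 = $62.95
New monthly escrow = $976.43 + $62.95 = $1,039.38

$1,039.38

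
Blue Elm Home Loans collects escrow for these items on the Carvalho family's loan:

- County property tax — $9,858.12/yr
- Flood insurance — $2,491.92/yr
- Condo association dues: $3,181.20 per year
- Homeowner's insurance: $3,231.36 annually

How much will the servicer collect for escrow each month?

County property tax = $9,858.12 annually
Flood insurance = $2,491.92 annually
Condo association dues = $3,181.20 annually
Homeowner's insurance = $3,231.36 annually
Yearly total = $9,858.12 + $2,491.92 + $3,181.20 + $3,231.36 = $18,762.60
Monthly escrow = $18,762.60 / 12 = $1,563.55

$1,563.55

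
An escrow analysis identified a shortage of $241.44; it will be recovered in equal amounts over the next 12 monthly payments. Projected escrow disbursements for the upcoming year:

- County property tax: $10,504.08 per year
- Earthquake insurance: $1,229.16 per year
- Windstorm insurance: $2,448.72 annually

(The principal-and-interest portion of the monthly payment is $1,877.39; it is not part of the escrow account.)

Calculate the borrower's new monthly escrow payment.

County property tax: $10,504.08
Earthquake insurance: $1,229.16
Windstorm insurance: $2,448.72
Combined annual = $14,181.96
Per month = $14,181.96 ÷ 12 = $1,181.83
Shortage spread = $241.44 ÷ 12 = $20.12/mo
Adjusted monthly = $1,181.83 + $20.12 = $1,201.95

$1,201.95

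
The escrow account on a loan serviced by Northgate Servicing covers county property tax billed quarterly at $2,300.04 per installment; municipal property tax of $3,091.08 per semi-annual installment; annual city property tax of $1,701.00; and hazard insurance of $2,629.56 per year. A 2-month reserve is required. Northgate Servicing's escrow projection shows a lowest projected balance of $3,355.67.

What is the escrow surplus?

$70.19

County property tax = $2,300.04 × 4 = $9,200.16
Municipal property tax = $3,091.08 × 2 = $6,182.16
City property tax = $1,701.00
Hazard insurance = $2,629.56
Total annual escrow = $19,712.88
Monthly = $19,712.88 / 12 = $1,642.74
Required cushion = 2 × $1,642.74 = $3,285.48
Excess over cushion: $3,355.67 − $3,285.48 = $70.19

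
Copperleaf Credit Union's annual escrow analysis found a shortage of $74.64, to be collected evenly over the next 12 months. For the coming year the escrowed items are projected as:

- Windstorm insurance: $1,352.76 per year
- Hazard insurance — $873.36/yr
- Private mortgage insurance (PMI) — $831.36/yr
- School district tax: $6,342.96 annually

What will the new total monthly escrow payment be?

$789.59

Windstorm insurance — $1,352.76 per year
Hazard insurance — $873.36 per year
Private mortgage insurance (PMI) — $831.36 per year
School district tax — $6,342.96 per year
Yearly total = $9,400.44
Monthly = $9,400.44 / 12 = $783.37
Monthly shortage recovery: $74.64 ÷ 12 = $6.22
New monthly escrow = $783.37 + $6.22 = $789.59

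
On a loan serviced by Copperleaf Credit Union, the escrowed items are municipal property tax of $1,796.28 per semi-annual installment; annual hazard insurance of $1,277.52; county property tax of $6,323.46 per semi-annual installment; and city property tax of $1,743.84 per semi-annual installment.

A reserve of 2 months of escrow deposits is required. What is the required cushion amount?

Municipal property tax = $1,796.28 × 2 = $3,592.56
Hazard insurance = $1,277.52
County property tax = $6,323.46 × 2 = $12,646.92
City property tax = $1,743.84 × 2 = $3,487.68
Annual escrow total = $21,004.68
Monthly escrow = $21,004.68 / 12 = $1,750.39
Required cushion = 2 × $1,750.39 = $3,500.78

$3,500.78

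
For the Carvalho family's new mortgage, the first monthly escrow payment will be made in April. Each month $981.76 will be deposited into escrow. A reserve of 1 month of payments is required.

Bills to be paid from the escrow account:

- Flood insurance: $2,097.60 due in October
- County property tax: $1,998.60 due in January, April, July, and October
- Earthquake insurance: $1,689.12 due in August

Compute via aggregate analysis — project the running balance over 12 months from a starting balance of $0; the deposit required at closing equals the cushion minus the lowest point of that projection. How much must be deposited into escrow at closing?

Cushion = 1 × $981.76 = $981.76
Trial balance (start $0, +$981.76 each month, − disbursements):
  Apr: +$981.76 − $1,998.60 → -$1,016.84
  May: +$981.76 → -$35.08
  Jun: +$981.76 → $946.68
  Jul: +$981.76 − $1,998.60 → -$70.16
  Aug: +$981.76 − $1,689.12 → -$777.52
  Sep: +$981.76 → $204.24
  Oct: +$981.76 − $4,096.20 → -$2,910.20
  Nov: +$981.76 → -$1,928.44
  Dec: +$981.76 → -$946.68
  Jan: +$981.76 − $1,998.60 → -$1,963.52
  Feb: +$981.76 → -$981.76
  Mar: +$981.76 → $0.00
Lowest trial balance = -$2,910.20 (Oct)
Initial deposit = cushion − low point = $981.76 − (-$2,910.20) = $3,891.96

$3,891.96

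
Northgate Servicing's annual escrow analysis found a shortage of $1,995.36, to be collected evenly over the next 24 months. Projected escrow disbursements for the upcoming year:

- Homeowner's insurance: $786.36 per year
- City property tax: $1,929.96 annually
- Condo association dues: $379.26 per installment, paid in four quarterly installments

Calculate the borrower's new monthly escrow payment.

Homeowner's insurance = $786.36 annually
City property tax = $1,929.96 annually
Condo association dues = $379.26 × 4 = $1,517.04 annually
Yearly total = $786.36 + $1,929.96 + $1,517.04 = $4,233.36
Base monthly escrow = $4,233.36 ÷ 12 = $352.78
Monthly shortage recovery: $1,995.36 ÷ 24 = $83.14
Adjusted monthly = $352.78 + $83.14 = $435.92

$435.92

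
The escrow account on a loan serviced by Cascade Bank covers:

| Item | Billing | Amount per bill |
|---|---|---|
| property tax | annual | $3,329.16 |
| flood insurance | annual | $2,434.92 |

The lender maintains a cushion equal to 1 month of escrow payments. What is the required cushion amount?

Property tax: $3,329.16
Flood insurance: $2,434.92
Annual escrow total = $5,764.08
Monthly escrow = $5,764.08 ÷ 12 = $480.34
Reserve = 1 × $480.34 = $480.34

$480.34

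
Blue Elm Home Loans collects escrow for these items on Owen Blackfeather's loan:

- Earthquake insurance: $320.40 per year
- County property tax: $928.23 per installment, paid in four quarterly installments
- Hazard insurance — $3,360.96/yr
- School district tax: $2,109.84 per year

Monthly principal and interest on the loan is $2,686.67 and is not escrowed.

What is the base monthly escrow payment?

$792.01

Earthquake insurance: $320.40/yr
County property tax: $928.23 × 4 = $3,712.92/yr
Hazard insurance: $3,360.96/yr
School district tax: $2,109.84/yr
Total annual escrow = $320.40 + $3,712.92 + $3,360.96 + $2,109.84 = $9,504.12
Monthly escrow = $9,504.12 / 12 = $792.01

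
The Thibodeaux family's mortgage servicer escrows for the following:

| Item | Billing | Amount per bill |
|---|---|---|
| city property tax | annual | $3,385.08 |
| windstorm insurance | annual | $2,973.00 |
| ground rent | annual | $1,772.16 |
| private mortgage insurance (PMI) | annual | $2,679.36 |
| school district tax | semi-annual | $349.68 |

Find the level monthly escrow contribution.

$959.08

City property tax — $3,385.08 per year
Windstorm insurance — $2,973.00 per year
Ground rent — $1,772.16 per year
Private mortgage insurance (PMI) — $2,679.36 per year
School district tax — $349.68 × 2 = $699.36 per year
Combined annual = $3,385.08 + $2,973.00 + $1,772.16 + $2,679.36 + $699.36 = $11,508.96
Per month = $11,508.96 / 12 = $959.08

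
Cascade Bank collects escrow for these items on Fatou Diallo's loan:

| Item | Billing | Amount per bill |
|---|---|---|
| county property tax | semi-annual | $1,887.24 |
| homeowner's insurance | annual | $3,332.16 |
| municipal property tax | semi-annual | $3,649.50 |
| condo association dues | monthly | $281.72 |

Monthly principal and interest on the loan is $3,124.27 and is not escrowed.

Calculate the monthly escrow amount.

$1,482.19

County property tax — $1,887.24 × 2 = $3,774.48
Homeowner's insurance — $3,332.16
Municipal property tax — $3,649.50 × 2 = $7,299.00
Condo association dues — $281.72 × 12 = $3,380.64
Total per year = $17,786.28
Monthly escrow = $17,786.28 ÷ 12 = $1,482.19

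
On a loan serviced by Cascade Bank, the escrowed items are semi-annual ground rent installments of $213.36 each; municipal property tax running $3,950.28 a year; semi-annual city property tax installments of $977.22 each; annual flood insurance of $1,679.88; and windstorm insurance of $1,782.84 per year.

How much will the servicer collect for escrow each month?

Ground rent = $213.36 × 2 = $426.72 annually
Municipal property tax = $3,950.28 annually
City property tax = $977.22 × 2 = $1,954.44 annually
Flood insurance = $1,679.88 annually
Windstorm insurance = $1,782.84 annually
Combined annual = $426.72 + $3,950.28 + $1,954.44 + $1,679.88 + $1,782.84 = $9,794.16
Base monthly escrow = $9,794.16 ÷ 12 = $816.18

$816.18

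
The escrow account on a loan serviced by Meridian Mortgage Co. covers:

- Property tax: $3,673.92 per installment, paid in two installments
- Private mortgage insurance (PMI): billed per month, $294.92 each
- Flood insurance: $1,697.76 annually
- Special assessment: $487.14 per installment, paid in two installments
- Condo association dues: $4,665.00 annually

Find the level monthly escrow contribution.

$1,518.66

Property tax = $3,673.92 × 2 = $7,347.84 annually
Private mortgage insurance (PMI) = $294.92 × 12 = $3,539.04 annually
Flood insurance = $1,697.76 annually
Special assessment = $487.14 × 2 = $974.28 annually
Condo association dues = $4,665.00 annually
Total annual escrow = $18,223.92
Monthly escrow = $18,223.92 / 12 = $1,518.66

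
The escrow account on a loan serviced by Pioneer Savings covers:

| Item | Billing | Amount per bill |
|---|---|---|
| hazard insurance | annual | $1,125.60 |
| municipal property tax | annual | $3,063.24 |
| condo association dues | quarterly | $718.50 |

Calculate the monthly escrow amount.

Hazard insurance = $1,125.60/yr
Municipal property tax = $3,063.24/yr
Condo association dues = $718.50 × 4 = $2,874.00/yr
Combined annual = $1,125.60 + $3,063.24 + $2,874.00 = $7,062.84
Base monthly escrow = $7,062.84 / 12 = $588.57

$588.57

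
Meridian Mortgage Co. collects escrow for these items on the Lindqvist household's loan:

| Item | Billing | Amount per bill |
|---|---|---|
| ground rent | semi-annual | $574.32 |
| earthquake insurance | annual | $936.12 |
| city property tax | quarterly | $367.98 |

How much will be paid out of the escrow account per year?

$3,556.68

Ground rent: $574.32 × 2 = $1,148.64 annually
Earthquake insurance: $936.12 annually
City property tax: $367.98 × 4 = $1,471.92 annually
Total per year = $1,148.64 + $936.12 + $1,471.92 = $3,556.68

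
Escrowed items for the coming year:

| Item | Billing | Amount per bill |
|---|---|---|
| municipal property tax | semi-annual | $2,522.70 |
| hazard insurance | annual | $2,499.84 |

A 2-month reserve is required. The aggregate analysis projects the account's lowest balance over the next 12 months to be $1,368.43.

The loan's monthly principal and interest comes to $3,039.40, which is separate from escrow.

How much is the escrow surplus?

$110.89

Municipal property tax: $2,522.70 × 2 = $5,045.40 per year
Hazard insurance: $2,499.84 per year
Annual escrow total = $5,045.40 + $2,499.84 = $7,545.24
Per month = $7,545.24 ÷ 12 = $628.77
Cushion = 2 × $628.77 = $1,257.54
Excess over cushion: $1,368.43 − $1,257.54 = $110.89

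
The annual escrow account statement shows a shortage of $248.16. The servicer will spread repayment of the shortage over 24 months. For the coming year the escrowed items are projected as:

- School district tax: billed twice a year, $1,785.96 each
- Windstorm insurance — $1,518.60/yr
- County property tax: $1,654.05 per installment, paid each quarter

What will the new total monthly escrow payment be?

$985.90

School district tax — $1,785.96 × 2 = $3,571.92 per year
Windstorm insurance — $1,518.60 per year
County property tax — $1,654.05 × 4 = $6,616.20 per year
Annual escrow total = $3,571.92 + $1,518.60 + $6,616.20 = $11,706.72
Monthly escrow = $11,706.72 ÷ 12 = $975.56
Shortage spread = $248.16 / 24 = $10.34/mo
Adjusted monthly = $975.56 + $10.34 = $985.90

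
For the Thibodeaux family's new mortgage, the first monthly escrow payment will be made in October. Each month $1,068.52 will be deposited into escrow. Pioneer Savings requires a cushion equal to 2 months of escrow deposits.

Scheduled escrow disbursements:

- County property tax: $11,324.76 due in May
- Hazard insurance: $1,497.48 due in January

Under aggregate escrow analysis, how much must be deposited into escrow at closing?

$6,411.12

Cushion = 2 × $1,068.52 = $2,137.04
Trial balance (start $0, +$1,068.52 each month, − disbursements):
  Oct: +$1,068.52 → $1,068.52
  Nov: +$1,068.52 → $2,137.04
  Dec: +$1,068.52 → $3,205.56
  Jan: +$1,068.52 − $1,497.48 → $2,776.60
  Feb: +$1,068.52 → $3,845.12
  Mar: +$1,068.52 → $4,913.64
  Apr: +$1,068.52 → $5,982.16
  May: +$1,068.52 − $11,324.76 → -$4,274.08
  Jun: +$1,068.52 → -$3,205.56
  Jul: +$1,068.52 → -$2,137.04
  Aug: +$1,068.52 → -$1,068.52
  Sep: +$1,068.52 → $0.00
Lowest trial balance = -$4,274.08 (May)
Initial deposit = cushion − low point = $2,137.04 − (-$4,274.08) = $6,411.12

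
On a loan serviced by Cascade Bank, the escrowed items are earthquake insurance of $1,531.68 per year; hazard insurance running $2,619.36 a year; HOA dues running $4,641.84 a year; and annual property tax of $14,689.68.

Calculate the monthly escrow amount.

Earthquake insurance = $1,531.68 per year
Hazard insurance = $2,619.36 per year
HOA dues = $4,641.84 per year
Property tax = $14,689.68 per year
Total per year = $1,531.68 + $2,619.36 + $4,641.84 + $14,689.68 = $23,482.56
Monthly = $23,482.56 / 12 = $1,956.88

$1,956.88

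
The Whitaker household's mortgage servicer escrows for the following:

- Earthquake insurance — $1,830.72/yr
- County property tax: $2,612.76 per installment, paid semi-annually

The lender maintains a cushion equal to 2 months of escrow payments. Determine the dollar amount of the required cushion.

$1,176.04

Earthquake insurance — $1,830.72
County property tax — $2,612.76 × 2 = $5,225.52
Combined annual = $7,056.24
Monthly escrow = $7,056.24 / 12 = $588.02
Cushion = 2 × $588.02 = $1,176.04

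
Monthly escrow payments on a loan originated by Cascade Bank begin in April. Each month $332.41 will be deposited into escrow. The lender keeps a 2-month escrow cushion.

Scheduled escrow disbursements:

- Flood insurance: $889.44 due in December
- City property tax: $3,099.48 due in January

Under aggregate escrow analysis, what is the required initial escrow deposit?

Cushion = 2 × $332.41 = $664.82
Trial balance (start $0, +$332.41 each month, − disbursements):
  Apr: +$332.41 → $332.41
  May: +$332.41 → $664.82
  Jun: +$332.41 → $997.23
  Jul: +$332.41 → $1,329.64
  Aug: +$332.41 → $1,662.05
  Sep: +$332.41 → $1,994.46
  Oct: +$332.41 → $2,326.87
  Nov: +$332.41 → $2,659.28
  Dec: +$332.41 − $889.44 → $2,102.25
  Jan: +$332.41 − $3,099.48 → -$664.82
  Feb: +$332.41 → -$332.41
  Mar: +$332.41 → $0.00
Lowest trial balance = -$664.82 (Jan)
Initial deposit = cushion − low point = $664.82 − (-$664.82) = $1,329.64

$1,329.64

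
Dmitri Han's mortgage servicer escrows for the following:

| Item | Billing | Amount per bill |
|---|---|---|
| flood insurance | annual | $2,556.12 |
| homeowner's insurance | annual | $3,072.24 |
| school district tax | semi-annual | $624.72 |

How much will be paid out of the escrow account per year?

$6,877.80

Flood insurance: $2,556.12 annually
Homeowner's insurance: $3,072.24 annually
School district tax: $624.72 × 2 = $1,249.44 annually
Total annual escrow = $6,877.80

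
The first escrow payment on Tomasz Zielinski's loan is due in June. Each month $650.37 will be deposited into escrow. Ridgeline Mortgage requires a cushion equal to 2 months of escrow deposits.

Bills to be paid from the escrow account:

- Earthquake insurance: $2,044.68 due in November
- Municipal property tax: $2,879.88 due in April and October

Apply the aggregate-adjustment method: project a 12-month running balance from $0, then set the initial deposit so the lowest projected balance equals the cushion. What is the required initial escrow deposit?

$2,323.08

Cushion = 2 × $650.37 = $1,300.74
Trial balance (start $0, +$650.37 each month, − disbursements):
  Jun: +$650.37 → $650.37
  Jul: +$650.37 → $1,300.74
  Aug: +$650.37 → $1,951.11
  Sep: +$650.37 → $2,601.48
  Oct: +$650.37 − $2,879.88 → $371.97
  Nov: +$650.37 − $2,044.68 → -$1,022.34
  Dec: +$650.37 → -$371.97
  Jan: +$650.37 → $278.40
  Feb: +$650.37 → $928.77
  Mar: +$650.37 → $1,579.14
  Apr: +$650.37 − $2,879.88 → -$650.37
  May: +$650.37 → $0.00
Lowest trial balance = -$1,022.34 (Nov)
Initial deposit = cushion − low point = $1,300.74 − (-$1,022.34) = $2,323.08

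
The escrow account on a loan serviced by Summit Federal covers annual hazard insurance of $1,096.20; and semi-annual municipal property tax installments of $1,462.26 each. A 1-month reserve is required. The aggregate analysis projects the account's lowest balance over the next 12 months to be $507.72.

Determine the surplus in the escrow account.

Hazard insurance: $1,096.20/yr
Municipal property tax: $1,462.26 × 2 = $2,924.52/yr
Annual escrow total = $1,096.20 + $2,924.52 = $4,020.72
Base monthly escrow = $4,020.72 / 12 = $335.06
Required cushion = 1 × $335.06 = $335.06
Surplus = $507.72 − $335.06 = $172.66

$172.66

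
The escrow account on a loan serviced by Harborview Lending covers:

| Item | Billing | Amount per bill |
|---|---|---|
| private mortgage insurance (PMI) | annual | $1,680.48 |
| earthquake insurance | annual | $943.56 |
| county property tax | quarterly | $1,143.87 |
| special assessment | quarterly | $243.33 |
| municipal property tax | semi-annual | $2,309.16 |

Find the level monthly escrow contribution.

$1,065.93

Private mortgage insurance (PMI): $1,680.48
Earthquake insurance: $943.56
County property tax: $1,143.87 × 4 = $4,575.48
Special assessment: $243.33 × 4 = $973.32
Municipal property tax: $2,309.16 × 2 = $4,618.32
Total annual escrow = $12,791.16
Monthly = $12,791.16 / 12 = $1,065.93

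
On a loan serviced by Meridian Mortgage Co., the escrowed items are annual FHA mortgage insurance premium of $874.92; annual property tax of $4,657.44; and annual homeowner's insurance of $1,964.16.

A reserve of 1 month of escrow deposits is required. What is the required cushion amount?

FHA mortgage insurance premium = $874.92 annually
Property tax = $4,657.44 annually
Homeowner's insurance = $1,964.16 annually
Total per year = $874.92 + $4,657.44 + $1,964.16 = $7,496.52
Monthly = $7,496.52 ÷ 12 = $624.71
Reserve = 1 × $624.71 = $624.71

$624.71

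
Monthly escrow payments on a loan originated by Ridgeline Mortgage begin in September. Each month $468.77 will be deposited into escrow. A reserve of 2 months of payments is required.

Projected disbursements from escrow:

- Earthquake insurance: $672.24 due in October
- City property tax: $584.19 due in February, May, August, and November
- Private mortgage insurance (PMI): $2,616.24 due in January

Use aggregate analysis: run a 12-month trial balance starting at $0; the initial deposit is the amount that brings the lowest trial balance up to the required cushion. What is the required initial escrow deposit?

$2,581.78

Cushion = 2 × $468.77 = $937.54
Trial balance (start $0, +$468.77 each month, − disbursements):
  Sep: +$468.77 → $468.77
  Oct: +$468.77 − $672.24 → $265.30
  Nov: +$468.77 − $584.19 → $149.88
  Dec: +$468.77 → $618.65
  Jan: +$468.77 − $2,616.24 → -$1,528.82
  Feb: +$468.77 − $584.19 → -$1,644.24
  Mar: +$468.77 → -$1,175.47
  Apr: +$468.77 → -$706.70
  May: +$468.77 − $584.19 → -$822.12
  Jun: +$468.77 → -$353.35
  Jul: +$468.77 → $115.42
  Aug: +$468.77 − $584.19 → $0.00
Lowest trial balance = -$1,644.24 (Feb)
Initial deposit = cushion − low point = $937.54 − (-$1,644.24) = $2,581.78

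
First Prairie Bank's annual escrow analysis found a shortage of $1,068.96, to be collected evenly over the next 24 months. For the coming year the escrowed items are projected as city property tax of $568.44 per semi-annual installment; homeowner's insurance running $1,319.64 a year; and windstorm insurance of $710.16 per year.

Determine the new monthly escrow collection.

$308.43

City property tax = $568.44 × 2 = $1,136.88/yr
Homeowner's insurance = $1,319.64/yr
Windstorm insurance = $710.16/yr
Total per year = $3,166.68
Monthly = $3,166.68 / 12 = $263.89
Monthly shortage recovery: $1,068.96 / 24 = $44.54
Adjusted monthly = $263.89 + $44.54 = $308.43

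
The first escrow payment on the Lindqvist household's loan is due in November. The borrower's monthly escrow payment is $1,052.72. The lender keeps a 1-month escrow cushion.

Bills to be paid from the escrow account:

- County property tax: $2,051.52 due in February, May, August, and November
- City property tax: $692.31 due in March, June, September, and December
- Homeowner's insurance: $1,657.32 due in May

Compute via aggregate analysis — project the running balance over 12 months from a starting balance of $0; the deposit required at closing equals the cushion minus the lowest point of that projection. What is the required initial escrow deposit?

Cushion = 1 × $1,052.72 = $1,052.72
Trial balance (start $0, +$1,052.72 each month, − disbursements):
  Nov: +$1,052.72 − $2,051.52 → -$998.80
  Dec: +$1,052.72 − $692.31 → -$638.39
  Jan: +$1,052.72 → $414.33
  Feb: +$1,052.72 − $2,051.52 → -$584.47
  Mar: +$1,052.72 − $692.31 → -$224.06
  Apr: +$1,052.72 → $828.66
  May: +$1,052.72 − $3,708.84 → -$1,827.46
  Jun: +$1,052.72 − $692.31 → -$1,467.05
  Jul: +$1,052.72 → -$414.33
  Aug: +$1,052.72 − $2,051.52 → -$1,413.13
  Sep: +$1,052.72 − $692.31 → -$1,052.72
  Oct: +$1,052.72 → $0.00
Lowest trial balance = -$1,827.46 (May)
Initial deposit = cushion − low point = $1,052.72 − (-$1,827.46) = $2,880.18

$2,880.18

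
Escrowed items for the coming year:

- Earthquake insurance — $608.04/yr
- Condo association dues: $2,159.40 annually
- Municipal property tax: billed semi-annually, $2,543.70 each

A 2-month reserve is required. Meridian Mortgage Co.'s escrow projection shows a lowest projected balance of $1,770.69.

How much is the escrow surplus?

$461.55

Earthquake insurance = $608.04
Condo association dues = $2,159.40
Municipal property tax = $2,543.70 × 2 = $5,087.40
Total per year = $608.04 + $2,159.40 + $5,087.40 = $7,854.84
Per month = $7,854.84 / 12 = $654.57
Cushion = 2 × $654.57 = $1,309.14
Surplus = $1,770.69 − $1,309.14 = $461.55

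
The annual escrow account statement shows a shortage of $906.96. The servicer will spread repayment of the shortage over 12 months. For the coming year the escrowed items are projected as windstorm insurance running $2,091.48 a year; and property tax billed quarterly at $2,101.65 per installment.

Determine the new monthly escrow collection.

Windstorm insurance: $2,091.48 per year
Property tax: $2,101.65 × 4 = $8,406.60 per year
Yearly total = $2,091.48 + $8,406.60 = $10,498.08
Monthly = $10,498.08 ÷ 12 = $874.84
Shortage spread = $906.96 ÷ 12 = $75.58/mo
New monthly escrow = $874.84 + $75.58 = $950.42

$950.42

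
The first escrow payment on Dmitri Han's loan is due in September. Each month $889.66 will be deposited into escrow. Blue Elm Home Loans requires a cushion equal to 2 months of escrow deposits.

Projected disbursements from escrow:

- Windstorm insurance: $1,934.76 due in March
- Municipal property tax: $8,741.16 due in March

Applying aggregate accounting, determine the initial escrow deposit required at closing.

$6,227.62

Cushion = 2 × $889.66 = $1,779.32
Trial balance (start $0, +$889.66 each month, − disbursements):
  Sep: +$889.66 → $889.66
  Oct: +$889.66 → $1,779.32
  Nov: +$889.66 → $2,668.98
  Dec: +$889.66 → $3,558.64
  Jan: +$889.66 → $4,448.30
  Feb: +$889.66 → $5,337.96
  Mar: +$889.66 − $10,675.92 → -$4,448.30
  Apr: +$889.66 → -$3,558.64
  May: +$889.66 → -$2,668.98
  Jun: +$889.66 → -$1,779.32
  Jul: +$889.66 → -$889.66
  Aug: +$889.66 → $0.00
Lowest trial balance = -$4,448.30 (Mar)
Initial deposit = cushion − low point = $1,779.32 − (-$4,448.30) = $6,227.62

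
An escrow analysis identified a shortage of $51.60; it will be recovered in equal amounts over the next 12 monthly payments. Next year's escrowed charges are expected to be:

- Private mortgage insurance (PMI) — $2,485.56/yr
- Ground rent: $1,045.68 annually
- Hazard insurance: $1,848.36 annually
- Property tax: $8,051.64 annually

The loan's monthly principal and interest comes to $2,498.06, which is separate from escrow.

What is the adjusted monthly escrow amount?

$1,123.57

Private mortgage insurance (PMI) = $2,485.56
Ground rent = $1,045.68
Hazard insurance = $1,848.36
Property tax = $8,051.64
Total annual escrow = $13,431.24
Per month = $13,431.24 ÷ 12 = $1,119.27
Shortage spread = $51.60 / 12 = $4.30/mo
Adjusted monthly = $1,119.27 + $4.30 = $1,123.57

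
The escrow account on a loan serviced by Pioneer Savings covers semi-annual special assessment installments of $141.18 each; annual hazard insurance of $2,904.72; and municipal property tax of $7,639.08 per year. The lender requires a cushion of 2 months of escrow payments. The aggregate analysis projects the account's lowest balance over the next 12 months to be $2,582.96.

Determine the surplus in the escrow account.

Special assessment — $141.18 × 2 = $282.36 annually
Hazard insurance — $2,904.72 annually
Municipal property tax — $7,639.08 annually
Yearly total = $10,826.16
Monthly escrow = $10,826.16 ÷ 12 = $902.18
Cushion = 2 × $902.18 = $1,804.36
Excess over cushion: $2,582.96 − $1,804.36 = $778.60

$778.60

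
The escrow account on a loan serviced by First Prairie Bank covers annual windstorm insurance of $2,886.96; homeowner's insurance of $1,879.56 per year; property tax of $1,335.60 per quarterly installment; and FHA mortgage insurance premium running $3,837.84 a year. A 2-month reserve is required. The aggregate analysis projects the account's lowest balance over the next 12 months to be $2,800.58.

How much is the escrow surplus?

$476.12

Windstorm insurance = $2,886.96 per year
Homeowner's insurance = $1,879.56 per year
Property tax = $1,335.60 × 4 = $5,342.40 per year
FHA mortgage insurance premium = $3,837.84 per year
Yearly total = $2,886.96 + $1,879.56 + $5,342.40 + $3,837.84 = $13,946.76
Base monthly escrow = $13,946.76 ÷ 12 = $1,162.23
Cushion = 2 × $1,162.23 = $2,324.46
Excess over cushion: $2,800.58 − $2,324.46 = $476.12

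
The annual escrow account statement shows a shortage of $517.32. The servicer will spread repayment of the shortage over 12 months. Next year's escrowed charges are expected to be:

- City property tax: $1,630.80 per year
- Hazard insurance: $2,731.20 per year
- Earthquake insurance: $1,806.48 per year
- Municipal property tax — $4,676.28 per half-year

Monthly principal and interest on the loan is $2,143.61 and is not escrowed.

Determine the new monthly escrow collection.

City property tax — $1,630.80 annually
Hazard insurance — $2,731.20 annually
Earthquake insurance — $1,806.48 annually
Municipal property tax — $4,676.28 × 2 = $9,352.56 annually
Total annual escrow = $15,521.04
Base monthly escrow = $15,521.04 ÷ 12 = $1,293.42
Monthly shortage recovery: $517.32 ÷ 12 = $43.11
Adjusted monthly = $1,293.42 + $43.11 = $1,336.53

$1,336.53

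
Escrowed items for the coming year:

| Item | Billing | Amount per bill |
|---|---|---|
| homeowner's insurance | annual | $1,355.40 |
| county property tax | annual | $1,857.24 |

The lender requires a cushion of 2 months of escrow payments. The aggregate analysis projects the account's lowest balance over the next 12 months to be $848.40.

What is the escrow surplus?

Homeowner's insurance — $1,355.40/yr
County property tax — $1,857.24/yr
Annual escrow total = $3,212.64
Per month = $3,212.64 / 12 = $267.72
Cushion = 2 × $267.72 = $535.44
Surplus = $848.40 − $535.44 = $312.96

$312.96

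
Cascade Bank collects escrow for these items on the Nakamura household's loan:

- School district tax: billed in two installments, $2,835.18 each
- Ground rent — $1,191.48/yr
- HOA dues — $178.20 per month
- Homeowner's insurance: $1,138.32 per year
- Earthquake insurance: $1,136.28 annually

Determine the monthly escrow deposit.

School district tax — $2,835.18 × 2 = $5,670.36 annually
Ground rent — $1,191.48 annually
HOA dues — $178.20 × 12 = $2,138.40 annually
Homeowner's insurance — $1,138.32 annually
Earthquake insurance — $1,136.28 annually
Total per year = $11,274.84
Per month = $11,274.84 / 12 = $939.57

$939.57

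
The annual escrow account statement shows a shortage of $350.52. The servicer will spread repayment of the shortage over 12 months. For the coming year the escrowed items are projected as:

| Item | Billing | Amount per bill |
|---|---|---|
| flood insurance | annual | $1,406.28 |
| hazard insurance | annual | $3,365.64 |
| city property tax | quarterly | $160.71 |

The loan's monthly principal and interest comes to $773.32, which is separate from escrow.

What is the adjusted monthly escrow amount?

$480.44

Flood insurance: $1,406.28 annually
Hazard insurance: $3,365.64 annually
City property tax: $160.71 × 4 = $642.84 annually
Yearly total = $5,414.76
Base monthly escrow = $5,414.76 ÷ 12 = $451.23
Shortage spread = $350.52 / 12 = $29.21/mo
New monthly escrow = $451.23 + $29.21 = $480.44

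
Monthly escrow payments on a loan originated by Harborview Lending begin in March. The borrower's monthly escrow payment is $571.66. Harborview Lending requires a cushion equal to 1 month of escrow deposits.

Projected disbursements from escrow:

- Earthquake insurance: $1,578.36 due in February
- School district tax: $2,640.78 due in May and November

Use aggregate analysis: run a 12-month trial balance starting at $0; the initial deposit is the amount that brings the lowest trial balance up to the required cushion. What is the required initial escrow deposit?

Cushion = 1 × $571.66 = $571.66
Trial balance (start $0, +$571.66 each month, − disbursements):
  Mar: +$571.66 → $571.66
  Apr: +$571.66 → $1,143.32
  May: +$571.66 − $2,640.78 → -$925.80
  Jun: +$571.66 → -$354.14
  Jul: +$571.66 → $217.52
  Aug: +$571.66 → $789.18
  Sep: +$571.66 → $1,360.84
  Oct: +$571.66 → $1,932.50
  Nov: +$571.66 − $2,640.78 → -$136.62
  Dec: +$571.66 → $435.04
  Jan: +$571.66 → $1,006.70
  Feb: +$571.66 − $1,578.36 → $0.00
Lowest trial balance = -$925.80 (May)
Initial deposit = cushion − low point = $571.66 − (-$925.80) = $1,497.46

$1,497.46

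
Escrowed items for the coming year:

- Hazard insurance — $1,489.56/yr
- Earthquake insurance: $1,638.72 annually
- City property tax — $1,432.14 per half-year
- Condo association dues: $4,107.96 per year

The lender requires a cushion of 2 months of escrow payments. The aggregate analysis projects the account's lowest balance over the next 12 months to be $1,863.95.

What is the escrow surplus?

$180.53

Hazard insurance = $1,489.56/yr
Earthquake insurance = $1,638.72/yr
City property tax = $1,432.14 × 2 = $2,864.28/yr
Condo association dues = $4,107.96/yr
Annual escrow total = $10,100.52
Per month = $10,100.52 / 12 = $841.71
Cushion = 2 × $841.71 = $1,683.42
Surplus = $1,863.95 − $1,683.42 = $180.53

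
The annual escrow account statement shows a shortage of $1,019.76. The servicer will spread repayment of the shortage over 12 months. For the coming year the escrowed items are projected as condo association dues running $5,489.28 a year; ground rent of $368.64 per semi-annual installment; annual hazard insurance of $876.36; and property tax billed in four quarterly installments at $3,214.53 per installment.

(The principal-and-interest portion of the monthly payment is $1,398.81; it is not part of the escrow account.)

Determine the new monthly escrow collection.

$1,748.40

Condo association dues: $5,489.28
Ground rent: $368.64 × 2 = $737.28
Hazard insurance: $876.36
Property tax: $3,214.53 × 4 = $12,858.12
Total per year = $5,489.28 + $737.28 + $876.36 + $12,858.12 = $19,961.04
Monthly = $19,961.04 ÷ 12 = $1,663.42
Shortage spread = $1,019.76 ÷ 12 = $84.98/mo
New monthly escrow = $1,663.42 + $84.98 = $1,748.40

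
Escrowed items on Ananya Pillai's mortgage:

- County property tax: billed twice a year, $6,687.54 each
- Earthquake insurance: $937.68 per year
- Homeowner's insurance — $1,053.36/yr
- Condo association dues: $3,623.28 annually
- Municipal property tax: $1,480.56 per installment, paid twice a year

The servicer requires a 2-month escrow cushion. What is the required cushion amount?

$3,658.42

County property tax — $6,687.54 × 2 = $13,375.08
Earthquake insurance — $937.68
Homeowner's insurance — $1,053.36
Condo association dues — $3,623.28
Municipal property tax — $1,480.56 × 2 = $2,961.12
Yearly total = $13,375.08 + $937.68 + $1,053.36 + $3,623.28 + $2,961.12 = $21,950.52
Monthly escrow = $21,950.52 / 12 = $1,829.21
Cushion = 2 × $1,829.21 = $3,658.42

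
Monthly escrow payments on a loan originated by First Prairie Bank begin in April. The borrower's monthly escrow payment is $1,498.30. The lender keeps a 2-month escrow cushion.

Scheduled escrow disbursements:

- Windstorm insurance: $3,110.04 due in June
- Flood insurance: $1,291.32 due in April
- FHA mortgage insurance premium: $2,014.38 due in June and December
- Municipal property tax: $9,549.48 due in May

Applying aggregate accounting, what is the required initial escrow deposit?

Cushion = 2 × $1,498.30 = $2,996.60
Trial balance (start $0, +$1,498.30 each month, − disbursements):
  Apr: +$1,498.30 − $1,291.32 → $206.98
  May: +$1,498.30 − $9,549.48 → -$7,844.20
  Jun: +$1,498.30 − $5,124.42 → -$11,470.32
  Jul: +$1,498.30 → -$9,972.02
  Aug: +$1,498.30 → -$8,473.72
  Sep: +$1,498.30 → -$6,975.42
  Oct: +$1,498.30 → -$5,477.12
  Nov: +$1,498.30 → -$3,978.82
  Dec: +$1,498.30 − $2,014.38 → -$4,494.90
  Jan: +$1,498.30 → -$2,996.60
  Feb: +$1,498.30 → -$1,498.30
  Mar: +$1,498.30 → $0.00
Lowest trial balance = -$11,470.32 (Jun)
Initial deposit = cushion − low point = $2,996.60 − (-$11,470.32) = $14,466.92

$14,466.92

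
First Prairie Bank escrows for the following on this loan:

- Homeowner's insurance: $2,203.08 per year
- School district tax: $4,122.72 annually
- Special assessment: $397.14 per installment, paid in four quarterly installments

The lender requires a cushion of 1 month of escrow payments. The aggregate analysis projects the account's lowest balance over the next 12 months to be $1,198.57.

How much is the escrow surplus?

$539.04

Homeowner's insurance: $2,203.08 per year
School district tax: $4,122.72 per year
Special assessment: $397.14 × 4 = $1,588.56 per year
Combined annual = $2,203.08 + $4,122.72 + $1,588.56 = $7,914.36
Monthly escrow = $7,914.36 / 12 = $659.53
Required reserve = 1 × $659.53 = $659.53
Surplus = $1,198.57 − $659.53 = $539.04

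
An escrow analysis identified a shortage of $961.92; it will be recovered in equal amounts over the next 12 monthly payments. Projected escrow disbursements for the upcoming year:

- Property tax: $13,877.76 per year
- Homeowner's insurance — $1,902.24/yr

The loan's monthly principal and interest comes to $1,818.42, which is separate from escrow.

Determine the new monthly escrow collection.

Property tax = $13,877.76
Homeowner's insurance = $1,902.24
Annual escrow total = $13,877.76 + $1,902.24 = $15,780.00
Per month = $15,780.00 / 12 = $1,315.00
Shortage per month = $961.92 ÷ 12 = $80.16
Adjusted monthly = $1,315.00 + $80.16 = $1,395.16

$1,395.16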